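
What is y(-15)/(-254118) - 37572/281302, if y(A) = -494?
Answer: -2352189577/17870975409 ≈ -0.13162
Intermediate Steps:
y(-15)/(-254118) - 37572/281302 = -494/(-254118) - 37572/281302 = -494*(-1/254118) - 37572*1/281302 = 247/127059 - 18786/140651 = -2352189577/17870975409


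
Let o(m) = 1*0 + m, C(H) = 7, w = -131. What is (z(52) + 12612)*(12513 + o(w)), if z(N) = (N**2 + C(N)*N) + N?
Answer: 194793624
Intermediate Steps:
o(m) = m (o(m) = 0 + m = m)
z(N) = N**2 + 8*N (z(N) = (N**2 + 7*N) + N = N**2 + 8*N)
(z(52) + 12612)*(12513 + o(w)) = (52*(8 + 52) + 12612)*(12513 - 131) = (52*60 + 12612)*12382 = (3120 + 12612)*12382 = 15732*12382 = 194793624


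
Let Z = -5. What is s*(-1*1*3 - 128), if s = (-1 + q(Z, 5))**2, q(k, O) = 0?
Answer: -131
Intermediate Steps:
s = 1 (s = (-1 + 0)**2 = (-1)**2 = 1)
s*(-1*1*3 - 128) = 1*(-1*1*3 - 128) = 1*(-1*3 - 128) = 1*(-3 - 128) = 1*(-131) = -131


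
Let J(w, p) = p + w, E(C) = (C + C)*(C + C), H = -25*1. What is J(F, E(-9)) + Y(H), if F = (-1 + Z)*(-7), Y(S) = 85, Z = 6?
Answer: 374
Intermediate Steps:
H = -25
E(C) = 4*C² (E(C) = (2*C)*(2*C) = 4*C²)
F = -35 (F = (-1 + 6)*(-7) = 5*(-7) = -35)
J(F, E(-9)) + Y(H) = (4*(-9)² - 35) + 85 = (4*81 - 35) + 85 = (324 - 35) + 85 = 289 + 85 = 374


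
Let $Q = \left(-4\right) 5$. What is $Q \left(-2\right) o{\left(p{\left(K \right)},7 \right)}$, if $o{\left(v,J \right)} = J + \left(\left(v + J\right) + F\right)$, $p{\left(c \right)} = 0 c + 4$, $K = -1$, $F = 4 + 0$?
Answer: $880$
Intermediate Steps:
$Q = -20$
$F = 4$
$p{\left(c \right)} = 4$ ($p{\left(c \right)} = 0 + 4 = 4$)
$o{\left(v,J \right)} = 4 + v + 2 J$ ($o{\left(v,J \right)} = J + \left(\left(v + J\right) + 4\right) = J + \left(\left(J + v\right) + 4\right) = J + \left(4 + J + v\right) = 4 + v + 2 J$)
$Q \left(-2\right) o{\left(p{\left(K \right)},7 \right)} = \left(-20\right) \left(-2\right) \left(4 + 4 + 2 \cdot 7\right) = 40 \left(4 + 4 + 14\right) = 40 \cdot 22 = 880$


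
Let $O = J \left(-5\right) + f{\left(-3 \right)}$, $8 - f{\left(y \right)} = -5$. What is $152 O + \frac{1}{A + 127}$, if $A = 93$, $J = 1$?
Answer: $\frac{267521}{220} \approx 1216.0$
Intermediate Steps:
$f{\left(y \right)} = 13$ ($f{\left(y \right)} = 8 - -5 = 8 + 5 = 13$)
$O = 8$ ($O = 1 \left(-5\right) + 13 = -5 + 13 = 8$)
$152 O + \frac{1}{A + 127} = 152 \cdot 8 + \frac{1}{93 + 127} = 1216 + \frac{1}{220} = \frac{267521}{220}$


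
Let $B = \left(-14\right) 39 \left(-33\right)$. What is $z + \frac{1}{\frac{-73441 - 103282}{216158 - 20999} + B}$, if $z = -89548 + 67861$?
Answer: $- \frac{76255788845334}{3516198139} \approx -21687.0$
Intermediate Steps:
$B = 18018$ ($B = \left(-546\right) \left(-33\right) = 18018$)
$z = -21687$
$z + \frac{1}{\frac{-73441 - 103282}{216158 - 20999} + B} = -21687 + \frac{1}{\frac{-73441 - 103282}{216158 - 20999} + 18018} = -21687 + \frac{1}{- \frac{176723}{195159} + 18018} = -21687 + \frac{1}{\frac{3516198139}{195159}} = -21687 + \frac{195159}{3516198139} = - \frac{76255788845334}{3516198139}$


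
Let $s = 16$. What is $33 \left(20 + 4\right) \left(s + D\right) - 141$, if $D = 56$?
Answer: $56883$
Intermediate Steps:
$33 \left(20 + 4\right) \left(s + D\right) - 141 = 33 \left(20 + 4\right) \left(16 + 56\right) - 141 = 33 \cdot 24 \cdot 72 - 141 = 33 \cdot 1728 - 141 = 57024 - 141 = 56883$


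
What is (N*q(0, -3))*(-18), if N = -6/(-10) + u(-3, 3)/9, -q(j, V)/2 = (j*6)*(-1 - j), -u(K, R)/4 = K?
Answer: 0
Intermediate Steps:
u(K, R) = -4*K
q(j, V) = -12*j*(-1 - j) (q(j, V) = -2*j*6*(-1 - j) = -2*6*j*(-1 - j) = -12*j*(-1 - j))
N = 29/15 (N = -6/(-10) - 4*(-3)/9 = -6*(-1/10) + 12*(1/9) = 3/5 + 4/3 = 29/15 ≈ 1.9333)
(N*q(0, -3))*(-18) = (29*(12*0*(1 + 0))/15)*(-18) = (29*(12*0*1)/15)*(-18) = ((29/15)*0)*(-18) = 0*(-18) = 0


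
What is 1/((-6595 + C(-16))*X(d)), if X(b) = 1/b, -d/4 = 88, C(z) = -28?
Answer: 352/6623 ≈ 0.053148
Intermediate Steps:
d = -352 (d = -4*88 = -352)
1/((-6595 + C(-16))*X(d)) = 1/((-6595 - 28)*(1/(-352))) = 1/((-6623)*(-1/352)) = -1/6623*(-352) = 352/6623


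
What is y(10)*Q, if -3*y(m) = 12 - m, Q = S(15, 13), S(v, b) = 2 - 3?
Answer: ⅔ ≈ 0.66667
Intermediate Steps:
S(v, b) = -1
Q = -1
y(m) = -4 + m/3 (y(m) = -(12 - m)/3 = -4 + m/3)
y(10)*Q = (-4 + (⅓)*10)*(-1) = (-4 + 10/3)*(-1) = -⅔*(-1) = ⅔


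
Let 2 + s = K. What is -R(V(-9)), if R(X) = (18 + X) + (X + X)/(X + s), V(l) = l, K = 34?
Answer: -189/23 ≈ -8.2174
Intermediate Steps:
s = 32 (s = -2 + 34 = 32)
R(X) = 18 + X + 2*X/(32 + X) (R(X) = (18 + X) + (X + X)/(X + 32) = (18 + X) + (2*X)/(32 + X) = (18 + X) + 2*X/(32 + X) = 18 + X + 2*X/(32 + X))
-R(V(-9)) = -(576 + (-9)² + 52*(-9))/(32 - 9) = -(576 + 81 - 468)/23 = -189/23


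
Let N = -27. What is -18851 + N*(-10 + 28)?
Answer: -19337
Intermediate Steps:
-18851 + N*(-10 + 28) = -18851 - 27*(-10 + 28) = -18851 - 27*18 = -18851 - 486 = -19337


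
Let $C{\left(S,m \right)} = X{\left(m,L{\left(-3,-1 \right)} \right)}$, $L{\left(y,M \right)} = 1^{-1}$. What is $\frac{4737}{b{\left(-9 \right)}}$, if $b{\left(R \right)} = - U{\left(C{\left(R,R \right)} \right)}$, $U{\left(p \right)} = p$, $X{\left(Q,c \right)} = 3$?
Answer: $-1579$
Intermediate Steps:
$L{\left(y,M \right)} = 1$
$C{\left(S,m \right)} = 3$
$b{\left(R \right)} = -3$ ($b{\left(R \right)} = \left(-1\right) 3 = -3$)
$\frac{4737}{b{\left(-9 \right)}} = \frac{4737}{-3} = 4737 \left(- \frac{1}{3}\right) = -1579$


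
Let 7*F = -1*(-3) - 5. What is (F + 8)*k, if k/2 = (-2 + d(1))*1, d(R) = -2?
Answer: -432/7 ≈ -61.714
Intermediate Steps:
F = -2/7 (F = (-1*(-3) - 5)/7 = (3 - 5)/7 = (⅐)*(-2) = -2/7 ≈ -0.28571)
k = -8 (k = 2*((-2 - 2)*1) = 2*(-4*1) = 2*(-4) = -8)
(F + 8)*k = (-2/7 + 8)*(-8) = (54/7)*(-8) = -432/7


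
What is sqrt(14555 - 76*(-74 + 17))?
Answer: sqrt(18887) ≈ 137.43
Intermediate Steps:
sqrt(14555 - 76*(-74 + 17)) = sqrt(14555 - 76*(-57)) = sqrt(14555 + 4332) = sqrt(18887)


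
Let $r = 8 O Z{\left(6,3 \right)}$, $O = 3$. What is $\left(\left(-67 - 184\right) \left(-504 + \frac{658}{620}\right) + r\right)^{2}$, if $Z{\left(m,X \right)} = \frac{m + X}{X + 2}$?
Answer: $\frac{1532491758584809}{96100} \approx 1.5947 \cdot 10^{10}$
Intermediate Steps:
$Z{\left(m,X \right)} = \frac{X + m}{2 + X}$
$r = \frac{216}{5}$ ($r = 8 \cdot 3 \frac{3 + 6}{2 + 3} = 24 \cdot \frac{1}{5} \cdot 9 = 24 \cdot \frac{9}{5} = \frac{216}{5} \approx 43.2$)
$\left(\left(-67 - 184\right) \left(-504 + \frac{658}{620}\right) + r\right)^{2} = \left(\left(-67 - 184\right) \left(-504 + \frac{658}{620}\right) + \frac{216}{5}\right)^{2} = \left(- 251 \left(-504 + 658 \cdot \frac{1}{620}\right) + \frac{216}{5}\right)^{2} = \left(- 251 \left(-504 + \frac{329}{310}\right) + \frac{216}{5}\right)^{2} = \left(\left(-251\right) \left(- \frac{155911}{310}\right) + \frac{216}{5}\right)^{2} = \left(\frac{39133661}{310} + \frac{216}{5}\right)^{2} = \left(\frac{39147053}{310}\right)^{2} = \frac{1532491758584809}{96100}$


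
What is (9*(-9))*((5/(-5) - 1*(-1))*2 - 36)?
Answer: 2916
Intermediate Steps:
(9*(-9))*((5/(-5) - 1*(-1))*2 - 36) = -81*((5*(-⅕) + 1)*2 - 36) = -81*((-1 + 1)*2 - 36) = -81*(0*2 - 36) = -81*(0 - 36) = -81*(-36) = 2916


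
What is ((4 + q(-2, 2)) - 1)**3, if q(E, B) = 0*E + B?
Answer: 125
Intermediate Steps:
q(E, B) = B (q(E, B) = 0 + B = B)
((4 + q(-2, 2)) - 1)**3 = ((4 + 2) - 1)**3 = (6 - 1)**3 = 5**3 = 125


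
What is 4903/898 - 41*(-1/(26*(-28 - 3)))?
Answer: 978750/180947 ≈ 5.4090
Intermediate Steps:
4903/898 - 41*(-1/(26*(-28 - 3))) = 4903*(1/898) - 41/((-26*(-31))) = 4903/898 - 41/806 = 978750/180947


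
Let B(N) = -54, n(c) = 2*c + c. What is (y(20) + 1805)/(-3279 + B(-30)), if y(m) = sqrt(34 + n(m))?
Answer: -1805/3333 - sqrt(94)/3333 ≈ -0.54446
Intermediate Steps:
n(c) = 3*c
y(m) = sqrt(34 + 3*m)
(y(20) + 1805)/(-3279 + B(-30)) = (sqrt(34 + 3*20) + 1805)/(-3279 - 54) = (sqrt(34 + 60) + 1805)/(-3333) = (sqrt(94) + 1805)*(-1/3333) = (1805 + sqrt(94))*(-1/3333) = -1805/3333 - sqrt(94)/3333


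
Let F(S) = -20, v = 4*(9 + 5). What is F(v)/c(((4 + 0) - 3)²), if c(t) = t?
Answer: -20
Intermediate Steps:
v = 56 (v = 4*14 = 56)
F(v)/c(((4 + 0) - 3)²) = -20/((4 + 0) - 3)² = -20/(4 - 3)² = -20/(1²) = -20/1 = -20*1 = -20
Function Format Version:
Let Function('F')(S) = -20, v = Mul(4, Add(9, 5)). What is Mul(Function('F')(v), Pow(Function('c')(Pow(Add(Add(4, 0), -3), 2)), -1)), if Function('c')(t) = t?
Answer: -20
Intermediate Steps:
v = 56 (v = Mul(4, 14) = 56)
Mul(Function('F')(v), Pow(Function('c')(Pow(Add(Add(4, 0), -3), 2)), -1)) = Mul(-20, Pow(Pow(Add(Add(4, 0), -3), 2), -1)) = Mul(-20, Pow(Pow(Add(4, -3), 2), -1)) = Mul(-20, Pow(Pow(1, 2), -1)) = Mul(-20, Pow(1, -1)) = Mul(-20, 1) = -20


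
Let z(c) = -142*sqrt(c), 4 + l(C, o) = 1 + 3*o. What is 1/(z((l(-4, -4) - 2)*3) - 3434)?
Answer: I/(2*(-1717*I + 71*sqrt(51))) ≈ -0.00026785 + 7.9097e-5*I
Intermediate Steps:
l(C, o) = -3 + 3*o (l(C, o) = -4 + (1 + 3*o) = -3 + 3*o)
1/(z((l(-4, -4) - 2)*3) - 3434) = 1/(-142*sqrt(3)*sqrt((-3 + 3*(-4)) - 2) - 3434) = 1/(-142*sqrt(3)*sqrt((-3 - 12) - 2) - 3434) = 1/(-142*sqrt(3)*sqrt(-15 - 2) - 3434) = 1/(-142*I*sqrt(51) - 3434) = 1/(-3434 - 142*I*sqrt(51))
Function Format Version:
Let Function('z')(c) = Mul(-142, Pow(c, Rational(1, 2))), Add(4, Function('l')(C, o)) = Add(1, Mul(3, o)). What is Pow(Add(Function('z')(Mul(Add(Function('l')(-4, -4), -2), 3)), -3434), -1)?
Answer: Mul(Rational(1, 2), I, Pow(Add(Mul(-1717, I), Mul(71, Pow(51, Rational(1, 2)))), -1)) ≈ Add(-0.00026785, Mul(7.9097e-5, I))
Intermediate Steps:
Function('l')(C, o) = Add(-3, Mul(3, o)) (Function('l')(C, o) = Add(-4, Add(1, Mul(3, o))) = Add(-3, Mul(3, o)))
Pow(Add(Function('z')(Mul(Add(Function('l')(-4, -4), -2), 3)), -3434), -1) = Pow(Add(Mul(-142, Pow(Mul(Add(Add(-3, Mul(3, -4)), -2), 3), Rational(1, 2))), -3434), -1) = Pow(Add(Mul(-142, Pow(Mul(Add(Add(-3, -12), -2), 3), Rational(1, 2))), -3434), -1) = Pow(Add(Mul(-142, Pow(Mul(Add(-15, -2), 3), Rational(1, 2))), -3434), -1) = Pow(Add(Mul(-142, Pow(Mul(-17, 3), Rational(1, 2))), -3434), -1) = Pow(Add(Mul(-142, Pow(-51, Rational(1, 2))), -3434), -1) = Pow(Add(Mul(-142, Mul(I, Pow(51, Rational(1, 2)))), -3434), -1) = Pow(Add(Mul(-142, I, Pow(51, Rational(1, 2))), -3434), -1) = Pow(Add(-3434, Mul(-142, I, Pow(51, Rational(1, 2)))), -1)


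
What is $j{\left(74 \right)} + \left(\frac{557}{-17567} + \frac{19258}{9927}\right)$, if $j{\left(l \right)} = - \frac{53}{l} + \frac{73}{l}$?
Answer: $\frac{14056586129}{6452341533} \approx 2.1785$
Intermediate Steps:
$j{\left(l \right)} = \frac{20}{l}$
$j{\left(74 \right)} + \left(\frac{557}{-17567} + \frac{19258}{9927}\right) = \frac{20}{74} + \left(\frac{557}{-17567} + \frac{19258}{9927}\right) = 20 \cdot \frac{1}{74} + \left(557 \left(- \frac{1}{17567}\right) + 19258 \cdot \frac{1}{9927}\right) = \frac{10}{37} + \left(- \frac{557}{17567} + \frac{19258}{9927}\right) = \frac{10}{37} + \frac{332775947}{174387609} = \frac{14056586129}{6452341533}$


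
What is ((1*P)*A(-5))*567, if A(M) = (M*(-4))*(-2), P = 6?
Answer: -136080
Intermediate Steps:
A(M) = 8*M (A(M) = -4*M*(-2) = 8*M)
((1*P)*A(-5))*567 = ((1*6)*(8*(-5)))*567 = (6*(-40))*567 = -240*567 = -136080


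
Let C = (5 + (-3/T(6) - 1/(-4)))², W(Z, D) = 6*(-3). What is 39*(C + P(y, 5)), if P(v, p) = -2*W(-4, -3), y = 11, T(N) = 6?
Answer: 36543/16 ≈ 2283.9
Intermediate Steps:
W(Z, D) = -18
C = 361/16 (C = (5 + (-3/6 - 1/(-4)))² = (5 + (-3*⅙ - 1*(-¼)))² = (5 + (-½ + ¼))² = (5 - ¼)² = (19/4)² = 361/16 ≈ 22.563)
P(v, p) = 36 (P(v, p) = -2*(-18) = 36)
39*(C + P(y, 5)) = 39*(361/16 + 36) = 39*(937/16) = 36543/16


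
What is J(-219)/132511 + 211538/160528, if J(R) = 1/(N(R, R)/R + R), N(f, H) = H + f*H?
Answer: 6124797873819/4647872089048 ≈ 1.3178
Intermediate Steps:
N(f, H) = H + H*f
J(R) = 1/(1 + 2*R) (J(R) = 1/((R*(1 + R))/R + R) = 1/((1 + R) + R) = 1/(1 + 2*R))
J(-219)/132511 + 211538/160528 = 1/((1 + 2*(-219))*132511) + 211538/160528 = (1/132511)/(1 - 438) + 211538*(1/160528) = (1/132511)/(-437) + 105769/80264 = -1/437*1/132511 + 105769/80264 = -1/57907307 + 105769/80264 = 6124797873819/4647872089048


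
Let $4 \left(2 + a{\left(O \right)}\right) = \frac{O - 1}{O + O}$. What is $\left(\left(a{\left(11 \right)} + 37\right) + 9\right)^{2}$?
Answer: $\frac{3767481}{1936} \approx 1946.0$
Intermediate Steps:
$a{\left(O \right)} = -2 + \frac{-1 + O}{8 O}$ ($a{\left(O \right)} = -2 + \frac{\left(O - 1\right) \frac{1}{O + O}}{4} = -2 + \frac{\left(-1 + O\right) \frac{1}{2 O}}{4} = -2 + \frac{\frac{1}{2} \frac{1}{O} \left(-1 + O\right)}{4} = -2 + \frac{-1 + O}{8 O}$)
$\left(\left(a{\left(11 \right)} + 37\right) + 9\right)^{2} = \left(\left(\frac{-1 - 165}{8 \cdot 11} + 37\right) + 9\right)^{2} = \left(\left(\frac{1}{8} \cdot \frac{1}{11} \left(-1 - 165\right) + 37\right) + 9\right)^{2} = \left(\left(\frac{1}{8} \cdot \frac{1}{11} \left(-166\right) + 37\right) + 9\right)^{2} = \left(\left(- \frac{83}{44} + 37\right) + 9\right)^{2} = \left(\frac{1545}{44} + 9\right)^{2} = \left(\frac{1941}{44}\right)^{2} = \frac{3767481}{1936}$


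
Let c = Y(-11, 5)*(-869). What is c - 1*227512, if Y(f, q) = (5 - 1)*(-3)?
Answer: -217084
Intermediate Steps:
Y(f, q) = -12 (Y(f, q) = 4*(-3) = -12)
c = 10428 (c = -12*(-869) = 10428)
c - 1*227512 = 10428 - 1*227512 = 10428 - 227512 = -217084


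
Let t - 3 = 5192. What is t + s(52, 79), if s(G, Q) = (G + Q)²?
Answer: 22356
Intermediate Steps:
t = 5195 (t = 3 + 5192 = 5195)
t + s(52, 79) = 5195 + (52 + 79)² = 5195 + 131² = 5195 + 17161 = 22356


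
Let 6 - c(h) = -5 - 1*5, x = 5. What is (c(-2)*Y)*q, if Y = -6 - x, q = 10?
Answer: -1760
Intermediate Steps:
c(h) = 16 (c(h) = 6 - (-5 - 1*5) = 6 - (-5 - 5) = 6 - 1*(-10) = 6 + 10 = 16)
Y = -11 (Y = -6 - 1*5 = -6 - 5 = -11)
(c(-2)*Y)*q = (16*(-11))*10 = -176*10 = -1760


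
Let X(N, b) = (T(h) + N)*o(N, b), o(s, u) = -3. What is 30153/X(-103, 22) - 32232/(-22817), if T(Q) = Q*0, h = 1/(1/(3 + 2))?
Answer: 232653563/2350151 ≈ 98.995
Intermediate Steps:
h = 5 (h = 1/(1/5) = 1/(⅕) = 5)
T(Q) = 0
X(N, b) = -3*N (X(N, b) = (0 + N)*(-3) = N*(-3) = -3*N)
30153/X(-103, 22) - 32232/(-22817) = 30153/((-3*(-103))) - 32232/(-22817) = 30153/309 - 32232*(-1/22817) = 30153*(1/309) + 32232/22817 = 10051/103 + 32232/22817 = 232653563/2350151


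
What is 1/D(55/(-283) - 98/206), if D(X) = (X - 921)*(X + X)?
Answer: 849664201/1049484087704 ≈ 0.00080960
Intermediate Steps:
D(X) = 2*X*(-921 + X) (D(X) = (-921 + X)*(2*X) = 2*X*(-921 + X))
1/D(55/(-283) - 98/206) = 1/(2*(55/(-283) - 98/206)*(-921 + (55/(-283) - 98/206))) = 1/(2*(55*(-1/283) - 98*1/206)*(-921 + (55*(-1/283) - 98*1/206))) = 1/(2*(-55/283 - 49/103)*(-921 + (-55/283 - 49/103))) = 1/(2*(-19532/29149)*(-921 - 19532/29149)) = 1/(2*(-19532/29149)*(-26865761/29149)) = 1/(1049484087704/849664201) = 849664201/1049484087704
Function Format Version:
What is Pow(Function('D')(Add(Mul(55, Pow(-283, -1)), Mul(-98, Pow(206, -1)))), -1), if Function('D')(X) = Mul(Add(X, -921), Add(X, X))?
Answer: Rational(849664201, 1049484087704) ≈ 0.00080960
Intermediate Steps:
Function('D')(X) = Mul(2, X, Add(-921, X)) (Function('D')(X) = Mul(Add(-921, X), Mul(2, X)) = Mul(2, X, Add(-921, X)))
Pow(Function('D')(Add(Mul(55, Pow(-283, -1)), Mul(-98, Pow(206, -1)))), -1) = Pow(Mul(2, Add(Mul(55, Pow(-283, -1)), Mul(-98, Pow(206, -1))), Add(-921, Add(Mul(55, Pow(-283, -1)), Mul(-98, Pow(206, -1))))), -1) = Pow(Mul(2, Add(Mul(55, Rational(-1, 283)), Mul(-98, Rational(1, 206))), Add(-921, Add(Mul(55, Rational(-1, 283)), Mul(-98, Rational(1, 206))))), -1) = Pow(Mul(2, Add(Rational(-55, 283), Rational(-49, 103)), Add(-921, Add(Rational(-55, 283), Rational(-49, 103)))), -1) = Pow(Mul(2, Rational(-19532, 29149), Add(-921, Rational(-19532, 29149))), -1) = Pow(Mul(2, Rational(-19532, 29149), Rational(-26865761, 29149)), -1) = Pow(Rational(1049484087704, 849664201), -1) = Rational(849664201, 1049484087704)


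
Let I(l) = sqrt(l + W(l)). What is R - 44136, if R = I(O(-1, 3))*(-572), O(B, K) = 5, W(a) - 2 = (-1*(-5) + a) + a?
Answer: -44136 - 572*sqrt(22) ≈ -46819.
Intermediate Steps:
W(a) = 7 + 2*a (W(a) = 2 + ((-1*(-5) + a) + a) = 2 + ((5 + a) + a) = 2 + (5 + 2*a) = 7 + 2*a)
I(l) = sqrt(7 + 3*l) (I(l) = sqrt(l + (7 + 2*l)) = sqrt(7 + 3*l))
R = -572*sqrt(22) (R = sqrt(7 + 3*5)*(-572) = sqrt(7 + 15)*(-572) = sqrt(22)*(-572) = -572*sqrt(22) ≈ -2682.9)
R - 44136 = -572*sqrt(22) - 44136 = -44136 - 572*sqrt(22)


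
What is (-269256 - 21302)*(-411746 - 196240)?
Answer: 176655196188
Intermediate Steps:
(-269256 - 21302)*(-411746 - 196240) = -290558*(-607986) = 176655196188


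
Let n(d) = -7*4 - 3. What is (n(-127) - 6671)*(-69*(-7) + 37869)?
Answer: -257035104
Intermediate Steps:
n(d) = -31 (n(d) = -28 - 3 = -31)
(n(-127) - 6671)*(-69*(-7) + 37869) = (-31 - 6671)*(-69*(-7) + 37869) = -6702*(483 + 37869) = -6702*38352 = -257035104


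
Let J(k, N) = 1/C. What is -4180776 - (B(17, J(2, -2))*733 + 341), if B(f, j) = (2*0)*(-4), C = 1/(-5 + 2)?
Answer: -4181117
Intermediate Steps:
C = -⅓ (C = 1/(-3) = -⅓ ≈ -0.33333)
J(k, N) = -3 (J(k, N) = 1/(-⅓) = -3)
B(f, j) = 0 (B(f, j) = 0*(-4) = 0)
-4180776 - (B(17, J(2, -2))*733 + 341) = -4180776 - (0*733 + 341) = -4180776 - (0 + 341) = -4180776 - 1*341 = -4180776 - 341 = -4181117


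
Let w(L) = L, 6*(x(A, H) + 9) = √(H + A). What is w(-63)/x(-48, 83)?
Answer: 20412/2881 + 378*√35/2881 ≈ 7.8613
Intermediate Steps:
x(A, H) = -9 + √(A + H)/6 (x(A, H) = -9 + √(H + A)/6 = -9 + √(A + H)/6)
w(-63)/x(-48, 83) = -63/(-9 + √(-48 + 83)/6) = -63/(-9 + √35/6)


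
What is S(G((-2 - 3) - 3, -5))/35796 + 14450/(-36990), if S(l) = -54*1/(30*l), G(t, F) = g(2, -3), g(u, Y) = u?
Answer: -172428497/441364680 ≈ -0.39067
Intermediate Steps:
G(t, F) = 2
S(l) = -9/(5*l) (S(l) = -54*1/(30*l) = -9/(5*l))
S(G((-2 - 3) - 3, -5))/35796 + 14450/(-36990) = -9/5/2/35796 + 14450/(-36990) = -9/5*1/2*(1/35796) + 14450*(-1/36990) = -9/10*1/35796 - 1445/3699 = -3/119320 - 1445/3699 = -172428497/441364680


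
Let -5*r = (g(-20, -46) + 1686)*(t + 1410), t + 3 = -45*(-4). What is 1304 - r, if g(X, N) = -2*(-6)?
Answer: 2701246/5 ≈ 5.4025e+5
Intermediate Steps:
g(X, N) = 12
t = 177 (t = -3 - 45*(-4) = -3 + 180 = 177)
r = -2694726/5 (r = -(12 + 1686)*(177 + 1410)/5 = -1698*1587/5 = -⅕*2694726 = -2694726/5 ≈ -5.3895e+5)
1304 - r = 1304 - 1*(-2694726/5) = 1304 + 2694726/5 = 2701246/5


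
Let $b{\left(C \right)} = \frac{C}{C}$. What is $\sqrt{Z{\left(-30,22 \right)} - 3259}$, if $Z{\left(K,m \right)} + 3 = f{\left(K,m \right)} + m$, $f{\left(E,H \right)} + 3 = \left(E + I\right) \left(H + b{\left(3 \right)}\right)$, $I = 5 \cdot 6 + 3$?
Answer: $23 i \sqrt{6} \approx 56.338 i$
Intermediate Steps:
$b{\left(C \right)} = 1$
$I = 33$ ($I = 30 + 3 = 33$)
$f{\left(E,H \right)} = -3 + \left(1 + H\right) \left(33 + E\right)$ ($f{\left(E,H \right)} = -3 + \left(E + 33\right) \left(H + 1\right) = -3 + \left(33 + E\right) \left(1 + H\right) = -3 + \left(1 + H\right) \left(33 + E\right)$)
$Z{\left(K,m \right)} = 27 + K + 34 m + K m$ ($Z{\left(K,m \right)} = -3 + \left(\left(30 + K + 33 m + K m\right) + m\right) = -3 + \left(30 + K + 34 m + K m\right) = 27 + K + 34 m + K m$)
$\sqrt{Z{\left(-30,22 \right)} - 3259} = \sqrt{\left(27 - 30 + 34 \cdot 22 - 660\right) - 3259} = \sqrt{\left(27 - 30 + 748 - 660\right) - 3259} = \sqrt{85 - 3259} = \sqrt{-3174} = 23 i \sqrt{6}$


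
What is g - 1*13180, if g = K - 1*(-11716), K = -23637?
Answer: -25101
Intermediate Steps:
g = -11921 (g = -23637 - 1*(-11716) = -23637 + 11716 = -11921)
g - 1*13180 = -11921 - 1*13180 = -11921 - 13180 = -25101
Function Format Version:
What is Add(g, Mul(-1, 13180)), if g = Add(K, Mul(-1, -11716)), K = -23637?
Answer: -25101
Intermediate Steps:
g = -11921 (g = Add(-23637, Mul(-1, -11716)) = Add(-23637, 11716) = -11921)
Add(g, Mul(-1, 13180)) = Add(-11921, Mul(-1, 13180)) = Add(-11921, -13180) = -25101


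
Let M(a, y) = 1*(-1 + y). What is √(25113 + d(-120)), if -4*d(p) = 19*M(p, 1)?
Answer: √25113 ≈ 158.47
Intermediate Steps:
M(a, y) = -1 + y
d(p) = 0 (d(p) = -19*(-1 + 1)/4 = -19*0/4 = -¼*0 = 0)
√(25113 + d(-120)) = √(25113 + 0) = √25113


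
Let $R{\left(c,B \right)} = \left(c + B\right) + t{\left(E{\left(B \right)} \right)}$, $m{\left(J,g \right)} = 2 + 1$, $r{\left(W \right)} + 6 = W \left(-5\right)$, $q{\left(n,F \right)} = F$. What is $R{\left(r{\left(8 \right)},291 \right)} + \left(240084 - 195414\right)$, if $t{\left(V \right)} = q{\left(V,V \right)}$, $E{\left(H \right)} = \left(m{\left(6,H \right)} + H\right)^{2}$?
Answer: $131351$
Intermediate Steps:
$r{\left(W \right)} = -6 - 5 W$ ($r{\left(W \right)} = -6 + W \left(-5\right) = -6 - 5 W$)
$m{\left(J,g \right)} = 3$
$E{\left(H \right)} = \left(3 + H\right)^{2}$
$t{\left(V \right)} = V$
$R{\left(c,B \right)} = B + c + \left(3 + B\right)^{2}$ ($R{\left(c,B \right)} = \left(c + B\right) + \left(3 + B\right)^{2} = \left(B + c\right) + \left(3 + B\right)^{2} = B + c + \left(3 + B\right)^{2}$)
$R{\left(r{\left(8 \right)},291 \right)} + \left(240084 - 195414\right) = \left(291 - 46 + \left(3 + 291\right)^{2}\right) + \left(240084 - 195414\right) = \left(291 - 46 + 294^{2}\right) + 44670 = \left(291 - 46 + 86436\right) + 44670 = 86681 + 44670 = 131351$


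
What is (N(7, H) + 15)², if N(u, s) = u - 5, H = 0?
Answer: 289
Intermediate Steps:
N(u, s) = -5 + u
(N(7, H) + 15)² = ((-5 + 7) + 15)² = (2 + 15)² = 17² = 289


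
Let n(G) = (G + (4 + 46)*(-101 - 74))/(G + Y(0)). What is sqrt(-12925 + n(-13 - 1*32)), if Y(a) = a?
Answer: I*sqrt(114566)/3 ≈ 112.83*I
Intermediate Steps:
n(G) = (-8750 + G)/G (n(G) = (G + (4 + 46)*(-101 - 74))/(G + 0) = (G + 50*(-175))/G = (G - 8750)/G = (-8750 + G)/G)
sqrt(-12925 + n(-13 - 1*32)) = sqrt(-12925 + (-8750 + (-13 - 1*32))/(-13 - 1*32)) = sqrt(-12925 + (-8750 + (-13 - 32))/(-13 - 32)) = sqrt(-12925 + (-8750 - 45)/(-45)) = sqrt(-12925 - 1/45*(-8795)) = sqrt(-12925 + 1759/9) = sqrt(-114566/9) = I*sqrt(114566)/3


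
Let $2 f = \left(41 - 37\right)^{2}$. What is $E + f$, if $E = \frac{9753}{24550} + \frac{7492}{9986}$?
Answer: $\frac{1121286229}{122578150} \approx 9.1475$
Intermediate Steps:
$f = 8$ ($f = \frac{\left(41 - 37\right)^{2}}{2} = \frac{4^{2}}{2} = \frac{1}{2} \cdot 16 = 8$)
$E = \frac{140661029}{122578150}$ ($E = 9753 \cdot \frac{1}{24550} + 7492 \cdot \frac{1}{9986} = \frac{9753}{24550} + \frac{3746}{4993} = \frac{140661029}{122578150} \approx 1.1475$)
$E + f = \frac{140661029}{122578150} + 8 = \frac{1121286229}{122578150}$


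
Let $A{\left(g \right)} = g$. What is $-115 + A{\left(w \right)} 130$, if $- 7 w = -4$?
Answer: $- \frac{285}{7} \approx -40.714$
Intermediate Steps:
$w = \frac{4}{7}$ ($w = \left(- \frac{1}{7}\right) \left(-4\right) = \frac{4}{7} \approx 0.57143$)
$-115 + A{\left(w \right)} 130 = -115 + \frac{4}{7} \cdot 130 = -115 + \frac{520}{7} = - \frac{285}{7}$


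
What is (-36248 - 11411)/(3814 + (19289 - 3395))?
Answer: -47659/19708 ≈ -2.4183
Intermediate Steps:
(-36248 - 11411)/(3814 + (19289 - 3395)) = -47659/(3814 + 15894) = -47659/19708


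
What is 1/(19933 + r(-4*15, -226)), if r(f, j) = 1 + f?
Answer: 1/19874 ≈ 5.0317e-5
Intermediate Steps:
1/(19933 + r(-4*15, -226)) = 1/(19933 + (1 - 4*15)) = 1/(19933 + (1 - 60)) = 1/(19933 - 59) = 1/19874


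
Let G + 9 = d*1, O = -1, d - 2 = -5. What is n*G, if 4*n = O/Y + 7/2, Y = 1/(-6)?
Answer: -57/2 ≈ -28.500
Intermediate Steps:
d = -3 (d = 2 - 5 = -3)
Y = -⅙ (Y = 1*(-⅙) = -⅙ ≈ -0.16667)
n = 19/8 (n = (-1/(-⅙) + 7/2)/4 = (-1*(-6) + 7*(½))/4 = (6 + 7/2)/4 = (¼)*(19/2) = 19/8 ≈ 2.3750)
G = -12 (G = -9 - 3*1 = -9 - 3 = -12)
n*G = (19/8)*(-12) = -57/2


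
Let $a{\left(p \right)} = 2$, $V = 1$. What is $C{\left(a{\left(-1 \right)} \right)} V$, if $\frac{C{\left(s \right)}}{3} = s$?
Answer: $6$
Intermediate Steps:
$C{\left(s \right)} = 3 s$
$C{\left(a{\left(-1 \right)} \right)} V = 3 \cdot 2 \cdot 1 = 6 \cdot 1 = 6$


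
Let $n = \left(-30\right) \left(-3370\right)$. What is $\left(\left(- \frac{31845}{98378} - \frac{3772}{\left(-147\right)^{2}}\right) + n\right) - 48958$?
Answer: $\frac{15835003144609}{303692886} \approx 52142.0$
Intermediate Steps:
$n = 101100$
$\left(\left(- \frac{31845}{98378} - \frac{3772}{\left(-147\right)^{2}}\right) + n\right) - 48958 = \left(\left(- \frac{31845}{98378} - \frac{3772}{\left(-147\right)^{2}}\right) + 101100\right) - 48958 = \left(\left(\left(-31845\right) \frac{1}{98378} - \frac{3772}{21609}\right) + 101100\right) - 48958 = \left(\left(- \frac{31845}{98378} - \frac{3772}{21609}\right) + 101100\right) - 48958 = \left(- \frac{151317203}{303692886} + 101100\right) - 48958 = \frac{30703199457397}{303692886} - 48958 = \frac{15835003144609}{303692886}$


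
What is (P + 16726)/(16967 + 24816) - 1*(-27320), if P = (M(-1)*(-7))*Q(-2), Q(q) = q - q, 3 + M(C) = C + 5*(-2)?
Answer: 1141528286/41783 ≈ 27320.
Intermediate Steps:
M(C) = -13 + C (M(C) = -3 + (C + 5*(-2)) = -3 + (C - 10) = -3 + (-10 + C) = -13 + C)
Q(q) = 0
P = 0 (P = ((-13 - 1)*(-7))*0 = -14*(-7)*0 = 98*0 = 0)
(P + 16726)/(16967 + 24816) - 1*(-27320) = (0 + 16726)/(16967 + 24816) - 1*(-27320) = 16726/41783 + 27320 = 1141528286/41783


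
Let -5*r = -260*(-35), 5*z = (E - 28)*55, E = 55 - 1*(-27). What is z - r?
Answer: 2414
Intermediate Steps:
E = 82 (E = 55 + 27 = 82)
z = 594 (z = ((82 - 28)*55)/5 = (54*55)/5 = (⅕)*2970 = 594)
r = -1820 (r = -(-52)*(-35) = -⅕*9100 = -1820)
z - r = 594 - 1*(-1820) = 594 + 1820 = 2414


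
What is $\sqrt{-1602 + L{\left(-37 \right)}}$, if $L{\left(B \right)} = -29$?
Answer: $i \sqrt{1631} \approx 40.386 i$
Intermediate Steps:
$\sqrt{-1602 + L{\left(-37 \right)}} = \sqrt{-1602 - 29} = \sqrt{-1631} = i \sqrt{1631}$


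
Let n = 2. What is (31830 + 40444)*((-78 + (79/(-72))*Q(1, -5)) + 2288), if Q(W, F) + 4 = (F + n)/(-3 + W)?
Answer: 11514512995/72 ≈ 1.5992e+8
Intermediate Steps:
Q(W, F) = -4 + (2 + F)/(-3 + W) (Q(W, F) = -4 + (F + 2)/(-3 + W) = -4 + (2 + F)/(-3 + W))
(31830 + 40444)*((-78 + (79/(-72))*Q(1, -5)) + 2288) = (31830 + 40444)*((-78 + (79/(-72))*((14 - 5 - 4*1)/(-3 + 1))) + 2288) = 72274*((-78 + (79*(-1/72))*((14 - 5 - 4)/(-2))) + 2288) = 72274*((-78 - (-79)*5/144) + 2288) = 72274*((-78 - 79/72*(-5/2)) + 2288) = 72274*((-78 + 395/144) + 2288) = 72274*(-10837/144 + 2288) = 72274*(318635/144) = 11514512995/72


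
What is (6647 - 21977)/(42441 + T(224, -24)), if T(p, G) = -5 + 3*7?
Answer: -15330/42457 ≈ -0.36107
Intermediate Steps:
T(p, G) = 16 (T(p, G) = -5 + 21 = 16)
(6647 - 21977)/(42441 + T(224, -24)) = (6647 - 21977)/(42441 + 16) = -15330/42457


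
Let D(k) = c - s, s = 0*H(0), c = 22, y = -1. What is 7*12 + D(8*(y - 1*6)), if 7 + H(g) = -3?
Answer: 106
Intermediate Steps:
H(g) = -10 (H(g) = -7 - 3 = -10)
s = 0 (s = 0*(-10) = 0)
D(k) = 22 (D(k) = 22 - 1*0 = 22 + 0 = 22)
7*12 + D(8*(y - 1*6)) = 7*12 + 22 = 84 + 22 = 106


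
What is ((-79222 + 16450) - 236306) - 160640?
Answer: -459718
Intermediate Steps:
((-79222 + 16450) - 236306) - 160640 = (-62772 - 236306) - 160640 = -299078 - 160640 = -459718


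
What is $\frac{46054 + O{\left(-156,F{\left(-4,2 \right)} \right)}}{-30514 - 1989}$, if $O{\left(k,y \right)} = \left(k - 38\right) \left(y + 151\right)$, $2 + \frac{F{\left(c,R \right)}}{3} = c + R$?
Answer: $- \frac{19088}{32503} \approx -0.58727$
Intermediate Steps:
$F{\left(c,R \right)} = -6 + 3 R + 3 c$ ($F{\left(c,R \right)} = -6 + 3 \left(c + R\right) = -6 + 3 \left(R + c\right) = -6 + \left(3 R + 3 c\right) = -6 + 3 R + 3 c$)
$O{\left(k,y \right)} = \left(-38 + k\right) \left(151 + y\right)$
$\frac{46054 + O{\left(-156,F{\left(-4,2 \right)} \right)}}{-30514 - 1989} = \frac{46054 - \left(29294 + 194 \left(-6 + 3 \cdot 2 + 3 \left(-4\right)\right)\right)}{-30514 - 1989} = \frac{46054 - \left(29294 + 194 \left(-6 + 6 - 12\right)\right)}{-30514 - 1989} = \frac{46054 - 26966}{-32503} = \left(46054 + \left(-5738 + 456 - 23556 + 1872\right)\right) \left(- \frac{1}{32503}\right) = \left(46054 - 26966\right) \left(- \frac{1}{32503}\right) = 19088 \left(- \frac{1}{32503}\right) = - \frac{19088}{32503}$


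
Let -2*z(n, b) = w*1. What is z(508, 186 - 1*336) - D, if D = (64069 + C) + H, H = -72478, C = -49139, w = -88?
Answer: 57592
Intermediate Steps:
z(n, b) = 44 (z(n, b) = -(-44) = -½*(-88) = 44)
D = -57548 (D = (64069 - 49139) - 72478 = 14930 - 72478 = -57548)
z(508, 186 - 1*336) - D = 44 - 1*(-57548) = 44 + 57548 = 57592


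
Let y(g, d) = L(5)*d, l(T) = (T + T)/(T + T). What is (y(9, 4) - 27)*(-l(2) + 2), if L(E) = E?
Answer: -7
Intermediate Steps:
l(T) = 1 (l(T) = (2*T)/((2*T)) = (2*T)*(1/(2*T)) = 1)
y(g, d) = 5*d
(y(9, 4) - 27)*(-l(2) + 2) = (5*4 - 27)*(-1*1 + 2) = (20 - 27)*(-1 + 2) = -7*1 = -7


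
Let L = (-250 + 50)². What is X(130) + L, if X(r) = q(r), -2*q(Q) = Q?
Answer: 39935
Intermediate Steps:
L = 40000 (L = (-200)² = 40000)
q(Q) = -Q/2
X(r) = -r/2
X(130) + L = -½*130 + 40000 = -65 + 40000 = 39935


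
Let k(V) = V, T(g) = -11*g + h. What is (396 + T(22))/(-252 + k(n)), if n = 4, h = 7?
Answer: -161/248 ≈ -0.64919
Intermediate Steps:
T(g) = 7 - 11*g (T(g) = -11*g + 7 = 7 - 11*g)
(396 + T(22))/(-252 + k(n)) = (396 + (7 - 11*22))/(-252 + 4) = (396 + (7 - 242))/(-248) = (396 - 235)*(-1/248) = 161*(-1/248) = -161/248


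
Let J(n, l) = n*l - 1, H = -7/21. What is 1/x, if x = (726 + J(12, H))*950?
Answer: 1/684950 ≈ 1.4600e-6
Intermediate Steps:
H = -⅓ (H = -7*1/21 = -⅓ ≈ -0.33333)
J(n, l) = -1 + l*n (J(n, l) = l*n - 1 = -1 + l*n)
x = 684950 (x = (726 + (-1 - ⅓*12))*950 = (726 + (-1 - 4))*950 = (726 - 5)*950 = 721*950 = 684950)
1/x = 1/684950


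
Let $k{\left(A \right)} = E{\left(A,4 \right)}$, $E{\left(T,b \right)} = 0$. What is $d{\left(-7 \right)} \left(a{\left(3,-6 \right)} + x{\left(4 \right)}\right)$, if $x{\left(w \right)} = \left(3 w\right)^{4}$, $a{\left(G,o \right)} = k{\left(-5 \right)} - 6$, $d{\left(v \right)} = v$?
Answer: $-145110$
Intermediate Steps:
$k{\left(A \right)} = 0$
$a{\left(G,o \right)} = -6$ ($a{\left(G,o \right)} = 0 - 6 = -6$)
$x{\left(w \right)} = 81 w^{4}$
$d{\left(-7 \right)} \left(a{\left(3,-6 \right)} + x{\left(4 \right)}\right) = - 7 \left(-6 + 81 \cdot 4^{4}\right) = - 7 \left(-6 + 81 \cdot 256\right) = - 7 \left(-6 + 20736\right) = \left(-7\right) 20730 = -145110$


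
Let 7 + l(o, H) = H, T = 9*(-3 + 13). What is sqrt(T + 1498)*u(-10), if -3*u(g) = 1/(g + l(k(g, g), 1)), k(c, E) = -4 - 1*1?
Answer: sqrt(397)/24 ≈ 0.83020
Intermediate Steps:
k(c, E) = -5 (k(c, E) = -4 - 1 = -5)
T = 90 (T = 9*10 = 90)
l(o, H) = -7 + H
u(g) = -1/(3*(-6 + g)) (u(g) = -1/(3*(g + (-7 + 1))) = -1/(3*(g - 6)) = -1/(3*(-6 + g)))
sqrt(T + 1498)*u(-10) = sqrt(90 + 1498)*(-1/(-18 + 3*(-10))) = sqrt(1588)*(-1/(-18 - 30)) = (2*sqrt(397))*(-1/(-48)) = (2*sqrt(397))*(-1*(-1/48)) = (2*sqrt(397))*(1/48) = sqrt(397)/24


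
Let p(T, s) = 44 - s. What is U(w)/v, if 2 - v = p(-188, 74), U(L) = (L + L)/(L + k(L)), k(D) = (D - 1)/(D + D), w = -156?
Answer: 3042/48515 ≈ 0.062702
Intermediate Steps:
k(D) = (-1 + D)/(2*D) (k(D) = (-1 + D)/((2*D)) = (-1 + D)*(1/(2*D)) = (-1 + D)/(2*D))
U(L) = 2*L/(L + (-1 + L)/(2*L)) (U(L) = (L + L)/(L + (-1 + L)/(2*L)) = (2*L)/(L + (-1 + L)/(2*L)) = 2*L/(L + (-1 + L)/(2*L)))
v = 32 (v = 2 - (44 - 1*74) = 2 - (44 - 74) = 2 - 1*(-30) = 2 + 30 = 32)
U(w)/v = (4*(-156)²/(-1 - 156 + 2*(-156)²))/32 = (4*24336/(-1 - 156 + 2*24336))*(1/32) = (4*24336/(-1 - 156 + 48672))*(1/32) = (4*24336/48515)*(1/32) = (4*24336*(1/48515))*(1/32) = (97344/48515)*(1/32) = 3042/48515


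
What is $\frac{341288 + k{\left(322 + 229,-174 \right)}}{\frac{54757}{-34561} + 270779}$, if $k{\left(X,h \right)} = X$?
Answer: $\frac{694958687}{550490486} \approx 1.2624$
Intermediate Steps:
$\frac{341288 + k{\left(322 + 229,-174 \right)}}{\frac{54757}{-34561} + 270779} = \frac{341288 + \left(322 + 229\right)}{\frac{54757}{-34561} + 270779} = \frac{341288 + 551}{54757 \left(- \frac{1}{34561}\right) + 270779} = \frac{341839}{- \frac{3221}{2033} + 270779} = \frac{341839}{\frac{550490486}{2033}} = 341839 \cdot \frac{2033}{550490486} = \frac{694958687}{550490486}$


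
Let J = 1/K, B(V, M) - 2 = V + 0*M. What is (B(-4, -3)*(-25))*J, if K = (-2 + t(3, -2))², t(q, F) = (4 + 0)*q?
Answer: ½ ≈ 0.50000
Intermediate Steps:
t(q, F) = 4*q
K = 100 (K = (-2 + 4*3)² = (-2 + 12)² = 10² = 100)
B(V, M) = 2 + V (B(V, M) = 2 + (V + 0*M) = 2 + (V + 0) = 2 + V)
J = 1/100 ≈ 0.010000
(B(-4, -3)*(-25))*J = ((2 - 4)*(-25))*(1/100) = -2*(-25)*(1/100) = 50*(1/100) = ½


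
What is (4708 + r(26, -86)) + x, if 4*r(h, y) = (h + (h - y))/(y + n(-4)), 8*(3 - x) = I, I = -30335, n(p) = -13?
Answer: 2244667/264 ≈ 8502.5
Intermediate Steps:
x = 30359/8 (x = 3 - 1/8*(-30335) = 3 + 30335/8 = 30359/8 ≈ 3794.9)
r(h, y) = (-y + 2*h)/(4*(-13 + y)) (r(h, y) = ((h + (h - y))/(y - 13))/4 = ((-y + 2*h)/(-13 + y))/4 = (-y + 2*h)/(4*(-13 + y)))
(4708 + r(26, -86)) + x = (4708 + (-1*(-86) + 2*26)/(4*(-13 - 86))) + 30359/8 = (4708 + (1/4)*(86 + 52)/(-99)) + 30359/8 = (4708 + (1/4)*(-1/99)*138) + 30359/8 = (4708 - 23/66) + 30359/8 = 310705/66 + 30359/8 = 2244667/264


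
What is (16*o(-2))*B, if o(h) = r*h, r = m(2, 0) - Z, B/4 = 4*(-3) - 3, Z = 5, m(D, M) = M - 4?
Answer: -17280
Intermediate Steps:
m(D, M) = -4 + M
B = -60 (B = 4*(4*(-3) - 3) = 4*(-12 - 3) = 4*(-15) = -60)
r = -9 (r = (-4 + 0) - 1*5 = -4 - 5 = -9)
o(h) = -9*h
(16*o(-2))*B = (16*(-9*(-2)))*(-60) = (16*18)*(-60) = 288*(-60) = -17280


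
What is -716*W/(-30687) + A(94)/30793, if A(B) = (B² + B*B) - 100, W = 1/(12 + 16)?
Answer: 10189045/17829147 ≈ 0.57148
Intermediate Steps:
W = 1/28 ≈ 0.035714
A(B) = -100 + 2*B² (A(B) = (B² + B²) - 100 = 2*B² - 100 = -100 + 2*B²)
-716*W/(-30687) + A(94)/30793 = -716*1/28/(-30687) + (-100 + 2*94²)/30793 = -179/7*(-1/30687) + (-100 + 2*8836)*(1/30793) = 179/214809 + (-100 + 17672)*(1/30793) = 179/214809 + 17572*(1/30793) = 179/214809 + 17572/30793 = 10189045/17829147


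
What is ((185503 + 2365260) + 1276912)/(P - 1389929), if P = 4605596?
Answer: 3827675/3215667 ≈ 1.1903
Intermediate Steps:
((185503 + 2365260) + 1276912)/(P - 1389929) = ((185503 + 2365260) + 1276912)/(4605596 - 1389929) = (2550763 + 1276912)/3215667 = 3827675*(1/3215667) = 3827675/3215667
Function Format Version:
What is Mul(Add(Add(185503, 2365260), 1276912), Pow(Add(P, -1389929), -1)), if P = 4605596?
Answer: Rational(3827675, 3215667) ≈ 1.1903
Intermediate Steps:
Mul(Add(Add(185503, 2365260), 1276912), Pow(Add(P, -1389929), -1)) = Mul(Add(Add(185503, 2365260), 1276912), Pow(Add(4605596, -1389929), -1)) = Mul(Add(2550763, 1276912), Pow(3215667, -1)) = Mul(3827675, Rational(1, 3215667)) = Rational(3827675, 3215667)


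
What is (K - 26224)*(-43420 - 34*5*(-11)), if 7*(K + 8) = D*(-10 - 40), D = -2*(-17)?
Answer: 7700212200/7 ≈ 1.1000e+9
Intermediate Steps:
D = 34
K = -1756/7 (K = -8 + (34*(-10 - 40))/7 = -8 + (34*(-50))/7 = -8 + (⅐)*(-1700) = -8 - 1700/7 = -1756/7 ≈ -250.86)
(K - 26224)*(-43420 - 34*5*(-11)) = (-1756/7 - 26224)*(-43420 - 34*5*(-11)) = -185324*(-43420 - 170*(-11))/7 = -185324*(-43420 + 1870)/7 = -185324/7*(-41550) = 7700212200/7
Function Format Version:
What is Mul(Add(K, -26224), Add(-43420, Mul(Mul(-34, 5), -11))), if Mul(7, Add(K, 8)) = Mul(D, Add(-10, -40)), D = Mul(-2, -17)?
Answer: Rational(7700212200, 7) ≈ 1.1000e+9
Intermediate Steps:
D = 34
K = Rational(-1756, 7) (K = Add(-8, Mul(Rational(1, 7), Mul(34, Add(-10, -40)))) = Add(-8, Mul(Rational(1, 7), Mul(34, -50))) = Add(-8, Mul(Rational(1, 7), -1700)) = Add(-8, Rational(-1700, 7)) = Rational(-1756, 7) ≈ -250.86)
Mul(Add(K, -26224), Add(-43420, Mul(Mul(-34, 5), -11))) = Mul(Add(Rational(-1756, 7), -26224), Add(-43420, Mul(Mul(-34, 5), -11))) = Mul(Rational(-185324, 7), Add(-43420, Mul(-170, -11))) = Mul(Rational(-185324, 7), Add(-43420, 1870)) = Mul(Rational(-185324, 7), -41550) = Rational(7700212200, 7)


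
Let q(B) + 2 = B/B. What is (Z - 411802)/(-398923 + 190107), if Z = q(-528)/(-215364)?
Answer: 88687325927/44971449024 ≈ 1.9721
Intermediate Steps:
q(B) = -1 (q(B) = -2 + B/B = -2 + 1 = -1)
Z = 1/215364 (Z = -1/(-215364) = -1*(-1/215364) = 1/215364 ≈ 4.6433e-6)
(Z - 411802)/(-398923 + 190107) = (1/215364 - 411802)/(-398923 + 190107) = -88687325927/215364/(-208816) = -88687325927/215364*(-1/208816) = 88687325927/44971449024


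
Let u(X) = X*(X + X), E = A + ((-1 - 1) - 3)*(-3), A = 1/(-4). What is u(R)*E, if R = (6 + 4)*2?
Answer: 11800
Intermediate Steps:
A = -¼ ≈ -0.25000
R = 20 (R = 10*2 = 20)
E = 59/4 (E = -¼ + ((-1 - 1) - 3)*(-3) = -¼ + (-2 - 3)*(-3) = -¼ - 5*(-3) = -¼ + 15 = 59/4 ≈ 14.750)
u(X) = 2*X² (u(X) = X*(2*X) = 2*X²)
u(R)*E = (2*20²)*(59/4) = (2*400)*(59/4) = 800*(59/4) = 11800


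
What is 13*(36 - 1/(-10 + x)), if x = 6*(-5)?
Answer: 18733/40 ≈ 468.33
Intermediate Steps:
x = -30
13*(36 - 1/(-10 + x)) = 13*(36 - 1/(-10 - 30)) = 13*(36 - 1/(-40)) = 13*(36 - 1*(-1/40)) = 13*(36 + 1/40) = 13*(1441/40) = 18733/40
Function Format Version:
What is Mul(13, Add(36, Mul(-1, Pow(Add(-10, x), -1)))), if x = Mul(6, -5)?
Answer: Rational(18733, 40) ≈ 468.33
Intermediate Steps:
x = -30
Mul(13, Add(36, Mul(-1, Pow(Add(-10, x), -1)))) = Mul(13, Add(36, Mul(-1, Pow(Add(-10, -30), -1)))) = Mul(13, Add(36, Mul(-1, Pow(-40, -1)))) = Mul(13, Add(36, Mul(-1, Rational(-1, 40)))) = Mul(13, Add(36, Rational(1, 40))) = Mul(13, Rational(1441, 40)) = Rational(18733, 40)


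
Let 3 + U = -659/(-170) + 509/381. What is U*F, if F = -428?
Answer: -30665986/32385 ≈ -946.92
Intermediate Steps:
U = 143299/64770 (U = -3 + (-659/(-170) + 509/381) = -3 + (-659*(-1/170) + 509*(1/381)) = -3 + (659/170 + 509/381) = -3 + 337609/64770 = 143299/64770 ≈ 2.2124)
U*F = (143299/64770)*(-428) = -30665986/32385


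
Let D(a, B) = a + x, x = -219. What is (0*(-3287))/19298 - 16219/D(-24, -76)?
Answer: 16219/243 ≈ 66.745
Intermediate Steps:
D(a, B) = -219 + a (D(a, B) = a - 219 = -219 + a)
(0*(-3287))/19298 - 16219/D(-24, -76) = (0*(-3287))/19298 - 16219/(-219 - 24) = 0*(1/19298) - 16219/(-243) = 0 - 16219*(-1/243) = 0 + 16219/243 = 16219/243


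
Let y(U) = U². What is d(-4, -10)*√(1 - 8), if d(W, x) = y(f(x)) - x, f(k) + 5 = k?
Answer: 235*I*√7 ≈ 621.75*I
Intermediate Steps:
f(k) = -5 + k
d(W, x) = (-5 + x)² - x
d(-4, -10)*√(1 - 8) = ((-5 - 10)² - 1*(-10))*√(1 - 8) = ((-15)² + 10)*√(-7) = (225 + 10)*(I*√7) = 235*(I*√7) = 235*I*√7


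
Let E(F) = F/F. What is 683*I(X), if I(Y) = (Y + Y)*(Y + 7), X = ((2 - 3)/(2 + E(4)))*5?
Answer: -109280/9 ≈ -12142.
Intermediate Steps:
E(F) = 1
X = -5/3 (X = ((2 - 3)/(2 + 1))*5 = -1/3*5 = -1*⅓*5 = -⅓*5 = -5/3 ≈ -1.6667)
I(Y) = 2*Y*(7 + Y) (I(Y) = (2*Y)*(7 + Y) = 2*Y*(7 + Y))
683*I(X) = 683*(2*(-5/3)*(7 - 5/3)) = 683*(2*(-5/3)*(16/3)) = 683*(-160/9) = -109280/9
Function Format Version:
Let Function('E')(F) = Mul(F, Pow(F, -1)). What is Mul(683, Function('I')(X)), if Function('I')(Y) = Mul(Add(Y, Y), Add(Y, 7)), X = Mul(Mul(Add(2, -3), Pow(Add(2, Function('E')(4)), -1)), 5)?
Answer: Rational(-109280, 9) ≈ -12142.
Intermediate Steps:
Function('E')(F) = 1
X = Rational(-5, 3) (X = Mul(Mul(Add(2, -3), Pow(Add(2, 1), -1)), 5) = Mul(Mul(-1, Pow(3, -1)), 5) = Mul(Mul(-1, Rational(1, 3)), 5) = Mul(Rational(-1, 3), 5) = Rational(-5, 3) ≈ -1.6667)
Function('I')(Y) = Mul(2, Y, Add(7, Y)) (Function('I')(Y) = Mul(Mul(2, Y), Add(7, Y)) = Mul(2, Y, Add(7, Y)))
Mul(683, Function('I')(X)) = Mul(683, Mul(2, Rational(-5, 3), Add(7, Rational(-5, 3)))) = Mul(683, Mul(2, Rational(-5, 3), Rational(16, 3))) = Mul(683, Rational(-160, 9)) = Rational(-109280, 9)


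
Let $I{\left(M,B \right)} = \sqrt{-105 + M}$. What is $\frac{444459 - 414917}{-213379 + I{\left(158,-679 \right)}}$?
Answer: $- \frac{3151821209}{22765298794} - \frac{14771 \sqrt{53}}{22765298794} \approx -0.13845$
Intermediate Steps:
$\frac{444459 - 414917}{-213379 + I{\left(158,-679 \right)}} = \frac{444459 - 414917}{-213379 + \sqrt{-105 + 158}} = \frac{29542}{-213379 + \sqrt{53}}$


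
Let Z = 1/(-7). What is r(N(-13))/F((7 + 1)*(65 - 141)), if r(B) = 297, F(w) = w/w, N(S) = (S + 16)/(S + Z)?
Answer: 297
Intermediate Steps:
Z = -1/7 ≈ -0.14286
N(S) = (16 + S)/(-1/7 + S) (N(S) = (S + 16)/(S - 1/7) = (16 + S)/(-1/7 + S))
F(w) = 1
r(N(-13))/F((7 + 1)*(65 - 141)) = 297/1 = 297*1 = 297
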